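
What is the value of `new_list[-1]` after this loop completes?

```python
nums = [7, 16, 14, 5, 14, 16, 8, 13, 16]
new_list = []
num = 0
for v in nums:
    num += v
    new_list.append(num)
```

Let's trace through this code step by step.

Initialize: nums = [7, 16, 14, 5, 14, 16, 8, 13, 16]
Initialize: new_list = []
Initialize: num = 0
Entering loop: for v in nums:
After iteration 1: v = 7, new_list = [7], num = 7
After iteration 2: v = 16, new_list = [7, 23], num = 23
After iteration 3: v = 14, new_list = [7, 23, 37], num = 37
After iteration 4: v = 5, new_list = [7, 23, 37, 42], num = 42
After iteration 5: v = 14, new_list = [7, 23, 37, 42, 56], num = 56
After iteration 6: v = 16, new_list = [7, 23, 37, 42, 56, 72], num = 72
After iteration 7: v = 8, new_list = [7, 23, 37, 42, 56, 72, 80], num = 80
After iteration 8: v = 13, new_list = [7, 23, 37, 42, 56, 72, 80, 93], num = 93
After iteration 9: v = 16, new_list = [7, 23, 37, 42, 56, 72, 80, 93, 109], num = 109
Loop ends.
new_list[-1] = 109

Final answer: 109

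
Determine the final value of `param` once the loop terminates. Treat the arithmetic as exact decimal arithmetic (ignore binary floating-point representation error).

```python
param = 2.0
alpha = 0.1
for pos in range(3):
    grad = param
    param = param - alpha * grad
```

Let's trace through this code step by step.

Initialize: param = 2.0
Initialize: alpha = 0.1
Entering loop: for pos in range(3):
After iteration 1: pos = 0, param = 1.8, grad = 2.0
After iteration 2: pos = 1, param = 1.62, grad = 1.8
After iteration 3: pos = 2, param = 1.458, grad = 1.62
Loop ends.

Final answer: 1.458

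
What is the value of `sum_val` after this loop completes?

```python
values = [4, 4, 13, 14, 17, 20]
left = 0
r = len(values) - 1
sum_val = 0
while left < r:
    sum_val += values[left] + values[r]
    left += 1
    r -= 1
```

Let's trace through this code step by step.

Initialize: values = [4, 4, 13, 14, 17, 20]
Initialize: left = 0
Initialize: r = 5
Initialize: sum_val = 0
Entering loop: while left < r:
After iteration 1: left = 1, r = 4, sum_val = 24
After iteration 2: left = 2, r = 3, sum_val = 45
After iteration 3: left = 3, r = 2, sum_val = 72
Loop ends.

Final answer: 72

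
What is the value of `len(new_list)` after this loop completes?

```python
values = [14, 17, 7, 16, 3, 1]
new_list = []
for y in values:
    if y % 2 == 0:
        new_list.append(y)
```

Let's trace through this code step by step.

Initialize: values = [14, 17, 7, 16, 3, 1]
Initialize: new_list = []
Entering loop: for y in values:
After iteration 1: y = 14, new_list = [14]
After iteration 2: y = 17, new_list = [14]
After iteration 3: y = 7, new_list = [14]
After iteration 4: y = 16, new_list = [14, 16]
After iteration 5: y = 3, new_list = [14, 16]
After iteration 6: y = 1, new_list = [14, 16]
Loop ends.
len(new_list) = 2

Final answer: 2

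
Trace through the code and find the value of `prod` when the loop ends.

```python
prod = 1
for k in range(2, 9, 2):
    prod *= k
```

Let's trace through this code step by step.

Initialize: prod = 1
Entering loop: for k in range(2, 9, 2):
After iteration 1: k = 2, prod = 2
After iteration 2: k = 4, prod = 8
After iteration 3: k = 6, prod = 48
After iteration 4: k = 8, prod = 384
Loop ends.

Final answer: 384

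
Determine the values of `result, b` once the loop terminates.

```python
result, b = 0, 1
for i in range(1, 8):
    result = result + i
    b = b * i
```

Let's trace through this code step by step.

Initialize: result = 0
Initialize: b = 1
Entering loop: for i in range(1, 8):
After iteration 1: i = 1, result = 1, b = 1
After iteration 2: i = 2, result = 3, b = 2
After iteration 3: i = 3, result = 6, b = 6
After iteration 4: i = 4, result = 10, b = 24
After iteration 5: i = 5, result = 15, b = 120
After iteration 6: i = 6, result = 21, b = 720
After iteration 7: i = 7, result = 28, b = 5040
Loop ends.

Final answer: 28, 5040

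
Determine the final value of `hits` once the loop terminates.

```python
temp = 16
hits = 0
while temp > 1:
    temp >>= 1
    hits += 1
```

Let's trace through this code step by step.

Initialize: temp = 16
Initialize: hits = 0
Entering loop: while temp > 1:
After iteration 1: temp = 8, hits = 1
After iteration 2: temp = 4, hits = 2
After iteration 3: temp = 2, hits = 3
After iteration 4: temp = 1, hits = 4
Loop ends.

Final answer: 4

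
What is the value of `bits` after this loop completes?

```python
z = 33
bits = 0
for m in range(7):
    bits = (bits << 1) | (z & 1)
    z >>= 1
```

Let's trace through this code step by step.

Initialize: z = 33
Initialize: bits = 0
Entering loop: for m in range(7):
After iteration 1: m = 0, z = 16, bits = 1
After iteration 2: m = 1, z = 8, bits = 2
After iteration 3: m = 2, z = 4, bits = 4
After iteration 4: m = 3, z = 2, bits = 8
After iteration 5: m = 4, z = 1, bits = 16
After iteration 6: m = 5, z = 0, bits = 33
After iteration 7: m = 6, z = 0, bits = 66
Loop ends.

Final answer: 66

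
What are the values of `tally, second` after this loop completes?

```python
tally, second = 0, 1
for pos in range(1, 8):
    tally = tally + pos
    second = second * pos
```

Let's trace through this code step by step.

Initialize: tally = 0
Initialize: second = 1
Entering loop: for pos in range(1, 8):
After iteration 1: pos = 1, tally = 1, second = 1
After iteration 2: pos = 2, tally = 3, second = 2
After iteration 3: pos = 3, tally = 6, second = 6
After iteration 4: pos = 4, tally = 10, second = 24
After iteration 5: pos = 5, tally = 15, second = 120
After iteration 6: pos = 6, tally = 21, second = 720
After iteration 7: pos = 7, tally = 28, second = 5040
Loop ends.

Final answer: 28, 5040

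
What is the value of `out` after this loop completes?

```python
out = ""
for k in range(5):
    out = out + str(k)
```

Let's trace through this code step by step.

Initialize: out = ''
Entering loop: for k in range(5):
After iteration 1: k = 0, out = '0'
After iteration 2: k = 1, out = '01'
After iteration 3: k = 2, out = '012'
After iteration 4: k = 3, out = '0123'
After iteration 5: k = 4, out = '01234'
Loop ends.

Final answer: '01234'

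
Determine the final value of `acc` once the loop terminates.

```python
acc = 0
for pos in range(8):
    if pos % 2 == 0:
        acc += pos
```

Let's trace through this code step by step.

Initialize: acc = 0
Entering loop: for pos in range(8):
After iteration 1: pos = 0, acc = 0
After iteration 2: pos = 1, acc = 0
After iteration 3: pos = 2, acc = 2
After iteration 4: pos = 3, acc = 2
After iteration 5: pos = 4, acc = 6
After iteration 6: pos = 5, acc = 6
After iteration 7: pos = 6, acc = 12
After iteration 8: pos = 7, acc = 12
Loop ends.

Final answer: 12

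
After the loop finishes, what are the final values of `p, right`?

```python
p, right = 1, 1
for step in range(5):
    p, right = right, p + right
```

Let's trace through this code step by step.

Initialize: p = 1
Initialize: right = 1
Entering loop: for step in range(5):
After iteration 1: step = 0, p = 1, right = 2
After iteration 2: step = 1, p = 2, right = 3
After iteration 3: step = 2, p = 3, right = 5
After iteration 4: step = 3, p = 5, right = 8
After iteration 5: step = 4, p = 8, right = 13
Loop ends.

Final answer: 8, 13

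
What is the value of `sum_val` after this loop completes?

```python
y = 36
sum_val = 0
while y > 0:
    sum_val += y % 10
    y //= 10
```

Let's trace through this code step by step.

Initialize: y = 36
Initialize: sum_val = 0
Entering loop: while y > 0:
After iteration 1: y = 3, sum_val = 6
After iteration 2: y = 0, sum_val = 9
Loop ends.

Final answer: 9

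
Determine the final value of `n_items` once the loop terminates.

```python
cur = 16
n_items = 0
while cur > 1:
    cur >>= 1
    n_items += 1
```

Let's trace through this code step by step.

Initialize: cur = 16
Initialize: n_items = 0
Entering loop: while cur > 1:
After iteration 1: cur = 8, n_items = 1
After iteration 2: cur = 4, n_items = 2
After iteration 3: cur = 2, n_items = 3
After iteration 4: cur = 1, n_items = 4
Loop ends.

Final answer: 4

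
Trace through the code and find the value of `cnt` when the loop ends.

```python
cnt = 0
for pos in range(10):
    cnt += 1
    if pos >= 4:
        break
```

Let's trace through this code step by step.

Initialize: cnt = 0
Entering loop: for pos in range(10):
After iteration 1: pos = 0, cnt = 1
After iteration 2: pos = 1, cnt = 2
After iteration 3: pos = 2, cnt = 3
After iteration 4: pos = 3, cnt = 4
After iteration 5: pos = 4, cnt = 5
Loop ends.

Final answer: 5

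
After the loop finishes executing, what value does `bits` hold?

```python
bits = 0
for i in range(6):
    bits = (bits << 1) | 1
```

Let's trace through this code step by step.

Initialize: bits = 0
Entering loop: for i in range(6):
After iteration 1: i = 0, bits = 1
After iteration 2: i = 1, bits = 3
After iteration 3: i = 2, bits = 7
After iteration 4: i = 3, bits = 15
After iteration 5: i = 4, bits = 31
After iteration 6: i = 5, bits = 63
Loop ends.

Final answer: 63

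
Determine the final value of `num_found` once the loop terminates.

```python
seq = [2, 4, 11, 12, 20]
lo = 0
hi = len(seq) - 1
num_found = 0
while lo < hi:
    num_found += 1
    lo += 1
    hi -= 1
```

Let's trace through this code step by step.

Initialize: seq = [2, 4, 11, 12, 20]
Initialize: lo = 0
Initialize: hi = 4
Initialize: num_found = 0
Entering loop: while lo < hi:
After iteration 1: lo = 1, hi = 3, num_found = 1
After iteration 2: lo = 2, hi = 2, num_found = 2
Loop ends.

Final answer: 2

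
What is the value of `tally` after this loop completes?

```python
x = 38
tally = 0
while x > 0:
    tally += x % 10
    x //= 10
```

Let's trace through this code step by step.

Initialize: x = 38
Initialize: tally = 0
Entering loop: while x > 0:
After iteration 1: x = 3, tally = 8
After iteration 2: x = 0, tally = 11
Loop ends.

Final answer: 11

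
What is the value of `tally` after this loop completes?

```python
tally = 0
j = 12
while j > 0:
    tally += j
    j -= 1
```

Let's trace through this code step by step.

Initialize: tally = 0
Initialize: j = 12
Entering loop: while j > 0:
After iteration 1: tally = 12, j = 11
After iteration 2: tally = 23, j = 10
After iteration 3: tally = 33, j = 9
After iteration 4: tally = 42, j = 8
After iteration 5: tally = 50, j = 7
After iteration 6: tally = 57, j = 6
After iteration 7: tally = 63, j = 5
After iteration 8: tally = 68, j = 4
After iteration 9: tally = 72, j = 3
After iteration 10: tally = 75, j = 2
After iteration 11: tally = 77, j = 1
After iteration 12: tally = 78, j = 0
Loop ends.

Final answer: 78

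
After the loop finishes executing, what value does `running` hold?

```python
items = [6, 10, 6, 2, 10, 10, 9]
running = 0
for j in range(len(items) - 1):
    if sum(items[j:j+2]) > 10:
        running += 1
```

Let's trace through this code step by step.

Initialize: items = [6, 10, 6, 2, 10, 10, 9]
Initialize: running = 0
Entering loop: for j in range(len(items) - 1):
After iteration 1: j = 0, running = 1
After iteration 2: j = 1, running = 2
After iteration 3: j = 2, running = 2
After iteration 4: j = 3, running = 3
After iteration 5: j = 4, running = 4
After iteration 6: j = 5, running = 5
Loop ends.

Final answer: 5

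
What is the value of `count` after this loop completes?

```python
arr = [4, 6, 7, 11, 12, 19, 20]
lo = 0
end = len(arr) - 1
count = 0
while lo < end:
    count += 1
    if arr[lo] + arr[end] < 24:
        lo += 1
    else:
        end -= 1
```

Let's trace through this code step by step.

Initialize: arr = [4, 6, 7, 11, 12, 19, 20]
Initialize: lo = 0
Initialize: end = 6
Initialize: count = 0
Entering loop: while lo < end:
After iteration 1: lo = 0, end = 5, count = 1
After iteration 2: lo = 1, end = 5, count = 2
After iteration 3: lo = 1, end = 4, count = 3
After iteration 4: lo = 2, end = 4, count = 4
After iteration 5: lo = 3, end = 4, count = 5
After iteration 6: lo = 4, end = 4, count = 6
Loop ends.

Final answer: 6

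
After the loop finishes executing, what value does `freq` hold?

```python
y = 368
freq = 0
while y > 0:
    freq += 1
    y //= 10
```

Let's trace through this code step by step.

Initialize: y = 368
Initialize: freq = 0
Entering loop: while y > 0:
After iteration 1: y = 36, freq = 1
After iteration 2: y = 3, freq = 2
After iteration 3: y = 0, freq = 3
Loop ends.

Final answer: 3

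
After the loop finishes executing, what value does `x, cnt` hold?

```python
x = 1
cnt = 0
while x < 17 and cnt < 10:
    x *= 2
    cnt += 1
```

Let's trace through this code step by step.

Initialize: x = 1
Initialize: cnt = 0
Entering loop: while x < 17 and cnt < 10:
After iteration 1: x = 2, cnt = 1
After iteration 2: x = 4, cnt = 2
After iteration 3: x = 8, cnt = 3
After iteration 4: x = 16, cnt = 4
After iteration 5: x = 32, cnt = 5
Loop ends.

Final answer: 32, 5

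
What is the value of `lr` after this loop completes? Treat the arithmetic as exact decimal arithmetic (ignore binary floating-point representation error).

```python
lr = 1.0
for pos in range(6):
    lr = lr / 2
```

Let's trace through this code step by step.

Initialize: lr = 1.0
Entering loop: for pos in range(6):
After iteration 1: pos = 0, lr = 0.5
After iteration 2: pos = 1, lr = 0.25
After iteration 3: pos = 2, lr = 0.125
After iteration 4: pos = 3, lr = 0.0625
After iteration 5: pos = 4, lr = 0.03125
After iteration 6: pos = 5, lr = 0.015625
Loop ends.

Final answer: 0.015625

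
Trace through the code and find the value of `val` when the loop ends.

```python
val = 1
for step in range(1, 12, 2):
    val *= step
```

Let's trace through this code step by step.

Initialize: val = 1
Entering loop: for step in range(1, 12, 2):
After iteration 1: step = 1, val = 1
After iteration 2: step = 3, val = 3
After iteration 3: step = 5, val = 15
After iteration 4: step = 7, val = 105
After iteration 5: step = 9, val = 945
After iteration 6: step = 11, val = 10395
Loop ends.

Final answer: 10395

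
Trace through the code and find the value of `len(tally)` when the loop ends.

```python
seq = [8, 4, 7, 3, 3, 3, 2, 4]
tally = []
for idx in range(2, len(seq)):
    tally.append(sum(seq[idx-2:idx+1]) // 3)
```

Let's trace through this code step by step.

Initialize: seq = [8, 4, 7, 3, 3, 3, 2, 4]
Initialize: tally = []
Entering loop: for idx in range(2, len(seq)):
After iteration 1: idx = 2, tally = [6]
After iteration 2: idx = 3, tally = [6, 4]
After iteration 3: idx = 4, tally = [6, 4, 4]
After iteration 4: idx = 5, tally = [6, 4, 4, 3]
After iteration 5: idx = 6, tally = [6, 4, 4, 3, 2]
After iteration 6: idx = 7, tally = [6, 4, 4, 3, 2, 3]
Loop ends.
len(tally) = 6

Final answer: 6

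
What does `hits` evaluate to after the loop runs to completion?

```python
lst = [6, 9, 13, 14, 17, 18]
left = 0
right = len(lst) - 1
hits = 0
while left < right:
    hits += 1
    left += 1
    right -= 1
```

Let's trace through this code step by step.

Initialize: lst = [6, 9, 13, 14, 17, 18]
Initialize: left = 0
Initialize: right = 5
Initialize: hits = 0
Entering loop: while left < right:
After iteration 1: left = 1, right = 4, hits = 1
After iteration 2: left = 2, right = 3, hits = 2
After iteration 3: left = 3, right = 2, hits = 3
Loop ends.

Final answer: 3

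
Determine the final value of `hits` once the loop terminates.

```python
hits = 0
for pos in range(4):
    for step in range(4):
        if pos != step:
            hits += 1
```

Let's trace through this code step by step.

Initialize: hits = 0
Entering loop: for pos in range(4):
After iteration 1: pos = 0, hits = 3
After iteration 2: pos = 1, hits = 6
After iteration 3: pos = 2, hits = 9
After iteration 4: pos = 3, hits = 12
Loop ends.

Final answer: 12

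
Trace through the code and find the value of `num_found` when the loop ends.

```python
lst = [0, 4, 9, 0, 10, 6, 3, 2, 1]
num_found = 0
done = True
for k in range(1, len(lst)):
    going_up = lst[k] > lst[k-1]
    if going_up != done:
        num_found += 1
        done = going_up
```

Let's trace through this code step by step.

Initialize: lst = [0, 4, 9, 0, 10, 6, 3, 2, 1]
Initialize: num_found = 0
Initialize: done = True
Entering loop: for k in range(1, len(lst)):
After iteration 1: k = 1, num_found = 0, done = True, going_up = True
After iteration 2: k = 2, num_found = 0, done = True, going_up = True
After iteration 3: k = 3, num_found = 1, done = False, going_up = False
After iteration 4: k = 4, num_found = 2, done = True, going_up = True
After iteration 5: k = 5, num_found = 3, done = False, going_up = False
After iteration 6: k = 6, num_found = 3, done = False, going_up = False
After iteration 7: k = 7, num_found = 3, done = False, going_up = False
After iteration 8: k = 8, num_found = 3, done = False, going_up = False
Loop ends.

Final answer: 3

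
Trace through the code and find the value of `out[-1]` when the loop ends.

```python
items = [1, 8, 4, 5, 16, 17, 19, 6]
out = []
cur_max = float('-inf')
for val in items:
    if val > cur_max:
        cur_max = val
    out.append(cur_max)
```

Let's trace through this code step by step.

Initialize: items = [1, 8, 4, 5, 16, 17, 19, 6]
Initialize: out = []
Initialize: cur_max = -inf
Entering loop: for val in items:
After iteration 1: val = 1, out = [1], cur_max = 1
After iteration 2: val = 8, out = [1, 8], cur_max = 8
After iteration 3: val = 4, out = [1, 8, 8], cur_max = 8
After iteration 4: val = 5, out = [1, 8, 8, 8], cur_max = 8
After iteration 5: val = 16, out = [1, 8, 8, 8, 16], cur_max = 16
After iteration 6: val = 17, out = [1, 8, 8, 8, 16, 17], cur_max = 17
After iteration 7: val = 19, out = [1, 8, 8, 8, 16, 17, 19], cur_max = 19
After iteration 8: val = 6, out = [1, 8, 8, 8, 16, 17, 19, 19], cur_max = 19
Loop ends.
out[-1] = 19

Final answer: 19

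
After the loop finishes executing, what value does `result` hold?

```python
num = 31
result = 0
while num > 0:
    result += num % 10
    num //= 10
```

Let's trace through this code step by step.

Initialize: num = 31
Initialize: result = 0
Entering loop: while num > 0:
After iteration 1: num = 3, result = 1
After iteration 2: num = 0, result = 4
Loop ends.

Final answer: 4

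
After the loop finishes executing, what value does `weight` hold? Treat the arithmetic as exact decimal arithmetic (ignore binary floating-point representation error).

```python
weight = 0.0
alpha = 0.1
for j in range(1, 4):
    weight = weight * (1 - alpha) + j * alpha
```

Let's trace through this code step by step.

Initialize: weight = 0.0
Initialize: alpha = 0.1
Entering loop: for j in range(1, 4):
After iteration 1: j = 1, weight = 0.1
After iteration 2: j = 2, weight = 0.29
After iteration 3: j = 3, weight = 0.561
Loop ends.

Final answer: 0.561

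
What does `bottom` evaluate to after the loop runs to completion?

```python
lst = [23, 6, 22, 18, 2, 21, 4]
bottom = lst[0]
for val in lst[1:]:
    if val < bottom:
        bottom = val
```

Let's trace through this code step by step.

Initialize: lst = [23, 6, 22, 18, 2, 21, 4]
Initialize: bottom = 23
Entering loop: for val in lst[1:]:
After iteration 1: val = 6, bottom = 6
After iteration 2: val = 22, bottom = 6
After iteration 3: val = 18, bottom = 6
After iteration 4: val = 2, bottom = 2
After iteration 5: val = 21, bottom = 2
After iteration 6: val = 4, bottom = 2
Loop ends.

Final answer: 2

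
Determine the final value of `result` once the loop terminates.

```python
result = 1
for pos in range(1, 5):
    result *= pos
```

Let's trace through this code step by step.

Initialize: result = 1
Entering loop: for pos in range(1, 5):
After iteration 1: pos = 1, result = 1
After iteration 2: pos = 2, result = 2
After iteration 3: pos = 3, result = 6
After iteration 4: pos = 4, result = 24
Loop ends.

Final answer: 24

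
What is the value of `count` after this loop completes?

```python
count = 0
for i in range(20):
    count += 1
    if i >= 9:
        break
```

Let's trace through this code step by step.

Initialize: count = 0
Entering loop: for i in range(20):
After iteration 1: i = 0, count = 1
After iteration 2: i = 1, count = 2
After iteration 3: i = 2, count = 3
After iteration 4: i = 3, count = 4
After iteration 5: i = 4, count = 5
After iteration 6: i = 5, count = 6
After iteration 7: i = 6, count = 7
After iteration 8: i = 7, count = 8
After iteration 9: i = 8, count = 9
After iteration 10: i = 9, count = 10
Loop ends.

Final answer: 10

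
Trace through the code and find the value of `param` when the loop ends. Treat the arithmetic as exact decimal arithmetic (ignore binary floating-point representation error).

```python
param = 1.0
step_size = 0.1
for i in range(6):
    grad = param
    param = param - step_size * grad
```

Let's trace through this code step by step.

Initialize: param = 1.0
Initialize: step_size = 0.1
Entering loop: for i in range(6):
After iteration 1: i = 0, param = 0.9, grad = 1.0
After iteration 2: i = 1, param = 0.81, grad = 0.9
After iteration 3: i = 2, param = 0.729, grad = 0.81
After iteration 4: i = 3, param = 0.6561, grad = 0.729
After iteration 5: i = 4, param = 0.59049, grad = 0.6561
After iteration 6: i = 5, param = 0.531441, grad = 0.59049
Loop ends.

Final answer: 0.531441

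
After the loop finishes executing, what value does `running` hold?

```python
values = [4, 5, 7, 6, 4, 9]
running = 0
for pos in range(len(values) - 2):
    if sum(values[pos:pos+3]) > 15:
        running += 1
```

Let's trace through this code step by step.

Initialize: values = [4, 5, 7, 6, 4, 9]
Initialize: running = 0
Entering loop: for pos in range(len(values) - 2):
After iteration 1: pos = 0, running = 1
After iteration 2: pos = 1, running = 2
After iteration 3: pos = 2, running = 3
After iteration 4: pos = 3, running = 4
Loop ends.

Final answer: 4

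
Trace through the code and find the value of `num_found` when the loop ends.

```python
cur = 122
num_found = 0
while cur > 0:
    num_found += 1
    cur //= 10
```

Let's trace through this code step by step.

Initialize: cur = 122
Initialize: num_found = 0
Entering loop: while cur > 0:
After iteration 1: cur = 12, num_found = 1
After iteration 2: cur = 1, num_found = 2
After iteration 3: cur = 0, num_found = 3
Loop ends.

Final answer: 3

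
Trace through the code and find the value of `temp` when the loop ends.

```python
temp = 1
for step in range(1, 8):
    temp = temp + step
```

Let's trace through this code step by step.

Initialize: temp = 1
Entering loop: for step in range(1, 8):
After iteration 1: step = 1, temp = 2
After iteration 2: step = 2, temp = 4
After iteration 3: step = 3, temp = 7
After iteration 4: step = 4, temp = 11
After iteration 5: step = 5, temp = 16
After iteration 6: step = 6, temp = 22
After iteration 7: step = 7, temp = 29
Loop ends.

Final answer: 29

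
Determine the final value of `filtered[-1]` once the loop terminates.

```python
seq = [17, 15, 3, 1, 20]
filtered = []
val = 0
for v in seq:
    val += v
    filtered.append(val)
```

Let's trace through this code step by step.

Initialize: seq = [17, 15, 3, 1, 20]
Initialize: filtered = []
Initialize: val = 0
Entering loop: for v in seq:
After iteration 1: v = 17, filtered = [17], val = 17
After iteration 2: v = 15, filtered = [17, 32], val = 32
After iteration 3: v = 3, filtered = [17, 32, 35], val = 35
After iteration 4: v = 1, filtered = [17, 32, 35, 36], val = 36
After iteration 5: v = 20, filtered = [17, 32, 35, 36, 56], val = 56
Loop ends.
filtered[-1] = 56

Final answer: 56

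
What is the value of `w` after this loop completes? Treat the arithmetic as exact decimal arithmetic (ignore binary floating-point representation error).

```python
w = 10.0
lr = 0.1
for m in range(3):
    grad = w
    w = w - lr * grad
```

Let's trace through this code step by step.

Initialize: w = 10.0
Initialize: lr = 0.1
Entering loop: for m in range(3):
After iteration 1: m = 0, w = 9.0, grad = 10.0
After iteration 2: m = 1, w = 8.1, grad = 9.0
After iteration 3: m = 2, w = 7.29, grad = 8.1
Loop ends.

Final answer: 7.29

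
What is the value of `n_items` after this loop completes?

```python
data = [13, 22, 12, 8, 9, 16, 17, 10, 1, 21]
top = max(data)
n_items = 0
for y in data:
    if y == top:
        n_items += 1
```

Let's trace through this code step by step.

Initialize: data = [13, 22, 12, 8, 9, 16, 17, 10, 1, 21]
Initialize: top = 22
Initialize: n_items = 0
Entering loop: for y in data:
After iteration 1: y = 13, n_items = 0
After iteration 2: y = 22, n_items = 1
After iteration 3: y = 12, n_items = 1
After iteration 4: y = 8, n_items = 1
After iteration 5: y = 9, n_items = 1
After iteration 6: y = 16, n_items = 1
After iteration 7: y = 17, n_items = 1
After iteration 8: y = 10, n_items = 1
After iteration 9: y = 1, n_items = 1
After iteration 10: y = 21, n_items = 1
Loop ends.

Final answer: 1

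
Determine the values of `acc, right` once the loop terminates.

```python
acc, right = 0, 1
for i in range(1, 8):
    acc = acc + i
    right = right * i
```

Let's trace through this code step by step.

Initialize: acc = 0
Initialize: right = 1
Entering loop: for i in range(1, 8):
After iteration 1: i = 1, acc = 1, right = 1
After iteration 2: i = 2, acc = 3, right = 2
After iteration 3: i = 3, acc = 6, right = 6
After iteration 4: i = 4, acc = 10, right = 24
After iteration 5: i = 5, acc = 15, right = 120
After iteration 6: i = 6, acc = 21, right = 720
After iteration 7: i = 7, acc = 28, right = 5040
Loop ends.

Final answer: 28, 5040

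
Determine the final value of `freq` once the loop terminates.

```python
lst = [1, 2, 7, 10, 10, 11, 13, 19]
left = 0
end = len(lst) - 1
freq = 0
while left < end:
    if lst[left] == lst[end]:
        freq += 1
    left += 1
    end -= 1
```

Let's trace through this code step by step.

Initialize: lst = [1, 2, 7, 10, 10, 11, 13, 19]
Initialize: left = 0
Initialize: end = 7
Initialize: freq = 0
Entering loop: while left < end:
After iteration 1: left = 1, end = 6, freq = 0
After iteration 2: left = 2, end = 5, freq = 0
After iteration 3: left = 3, end = 4, freq = 0
After iteration 4: left = 4, end = 3, freq = 1
Loop ends.

Final answer: 1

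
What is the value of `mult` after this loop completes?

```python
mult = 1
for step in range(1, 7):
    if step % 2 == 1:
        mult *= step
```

Let's trace through this code step by step.

Initialize: mult = 1
Entering loop: for step in range(1, 7):
After iteration 1: step = 1, mult = 1
After iteration 2: step = 2, mult = 1
After iteration 3: step = 3, mult = 3
After iteration 4: step = 4, mult = 3
After iteration 5: step = 5, mult = 15
After iteration 6: step = 6, mult = 15
Loop ends.

Final answer: 15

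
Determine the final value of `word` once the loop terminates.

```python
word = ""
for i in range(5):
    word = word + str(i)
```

Let's trace through this code step by step.

Initialize: word = ''
Entering loop: for i in range(5):
After iteration 1: i = 0, word = '0'
After iteration 2: i = 1, word = '01'
After iteration 3: i = 2, word = '012'
After iteration 4: i = 3, word = '0123'
After iteration 5: i = 4, word = '01234'
Loop ends.

Final answer: '01234'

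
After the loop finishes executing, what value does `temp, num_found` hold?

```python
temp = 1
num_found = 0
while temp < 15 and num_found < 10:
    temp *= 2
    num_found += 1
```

Let's trace through this code step by step.

Initialize: temp = 1
Initialize: num_found = 0
Entering loop: while temp < 15 and num_found < 10:
After iteration 1: temp = 2, num_found = 1
After iteration 2: temp = 4, num_found = 2
After iteration 3: temp = 8, num_found = 3
After iteration 4: temp = 16, num_found = 4
Loop ends.

Final answer: 16, 4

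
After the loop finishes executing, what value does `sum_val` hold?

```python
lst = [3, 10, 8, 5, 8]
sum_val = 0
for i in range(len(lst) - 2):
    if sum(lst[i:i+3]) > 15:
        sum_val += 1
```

Let's trace through this code step by step.

Initialize: lst = [3, 10, 8, 5, 8]
Initialize: sum_val = 0
Entering loop: for i in range(len(lst) - 2):
After iteration 1: i = 0, sum_val = 1
After iteration 2: i = 1, sum_val = 2
After iteration 3: i = 2, sum_val = 3
Loop ends.

Final answer: 3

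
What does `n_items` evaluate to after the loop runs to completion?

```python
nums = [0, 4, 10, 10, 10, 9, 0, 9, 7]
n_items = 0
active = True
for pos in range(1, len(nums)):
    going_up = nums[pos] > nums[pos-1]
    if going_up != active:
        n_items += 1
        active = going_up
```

Let's trace through this code step by step.

Initialize: nums = [0, 4, 10, 10, 10, 9, 0, 9, 7]
Initialize: n_items = 0
Initialize: active = True
Entering loop: for pos in range(1, len(nums)):
After iteration 1: pos = 1, n_items = 0, active = True, going_up = True
After iteration 2: pos = 2, n_items = 0, active = True, going_up = True
After iteration 3: pos = 3, n_items = 1, active = False, going_up = False
After iteration 4: pos = 4, n_items = 1, active = False, going_up = False
After iteration 5: pos = 5, n_items = 1, active = False, going_up = False
After iteration 6: pos = 6, n_items = 1, active = False, going_up = False
After iteration 7: pos = 7, n_items = 2, active = True, going_up = True
After iteration 8: pos = 8, n_items = 3, active = False, going_up = False
Loop ends.

Final answer: 3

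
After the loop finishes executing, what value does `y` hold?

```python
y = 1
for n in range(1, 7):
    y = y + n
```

Let's trace through this code step by step.

Initialize: y = 1
Entering loop: for n in range(1, 7):
After iteration 1: n = 1, y = 2
After iteration 2: n = 2, y = 4
After iteration 3: n = 3, y = 7
After iteration 4: n = 4, y = 11
After iteration 5: n = 5, y = 16
After iteration 6: n = 6, y = 22
Loop ends.

Final answer: 22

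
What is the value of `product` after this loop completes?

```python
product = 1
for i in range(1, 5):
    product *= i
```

Let's trace through this code step by step.

Initialize: product = 1
Entering loop: for i in range(1, 5):
After iteration 1: i = 1, product = 1
After iteration 2: i = 2, product = 2
After iteration 3: i = 3, product = 6
After iteration 4: i = 4, product = 24
Loop ends.

Final answer: 24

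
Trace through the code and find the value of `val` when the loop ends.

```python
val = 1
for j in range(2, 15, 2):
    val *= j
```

Let's trace through this code step by step.

Initialize: val = 1
Entering loop: for j in range(2, 15, 2):
After iteration 1: j = 2, val = 2
After iteration 2: j = 4, val = 8
After iteration 3: j = 6, val = 48
After iteration 4: j = 8, val = 384
After iteration 5: j = 10, val = 3840
After iteration 6: j = 12, val = 46080
After iteration 7: j = 14, val = 645120
Loop ends.

Final answer: 645120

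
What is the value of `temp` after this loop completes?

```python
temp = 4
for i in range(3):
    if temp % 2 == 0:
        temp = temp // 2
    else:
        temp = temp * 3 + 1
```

Let's trace through this code step by step.

Initialize: temp = 4
Entering loop: for i in range(3):
After iteration 1: i = 0, temp = 2
After iteration 2: i = 1, temp = 1
After iteration 3: i = 2, temp = 4
Loop ends.

Final answer: 4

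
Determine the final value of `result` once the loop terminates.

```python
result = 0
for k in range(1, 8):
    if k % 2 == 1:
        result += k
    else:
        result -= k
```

Let's trace through this code step by step.

Initialize: result = 0
Entering loop: for k in range(1, 8):
After iteration 1: k = 1, result = 1
After iteration 2: k = 2, result = -1
After iteration 3: k = 3, result = 2
After iteration 4: k = 4, result = -2
After iteration 5: k = 5, result = 3
After iteration 6: k = 6, result = -3
After iteration 7: k = 7, result = 4
Loop ends.

Final answer: 4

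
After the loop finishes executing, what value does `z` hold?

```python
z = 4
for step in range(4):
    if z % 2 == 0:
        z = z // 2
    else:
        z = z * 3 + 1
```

Let's trace through this code step by step.

Initialize: z = 4
Entering loop: for step in range(4):
After iteration 1: step = 0, z = 2
After iteration 2: step = 1, z = 1
After iteration 3: step = 2, z = 4
After iteration 4: step = 3, z = 2
Loop ends.

Final answer: 2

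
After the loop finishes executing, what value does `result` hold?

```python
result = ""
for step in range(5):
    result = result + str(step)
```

Let's trace through this code step by step.

Initialize: result = ''
Entering loop: for step in range(5):
After iteration 1: step = 0, result = '0'
After iteration 2: step = 1, result = '01'
After iteration 3: step = 2, result = '012'
After iteration 4: step = 3, result = '0123'
After iteration 5: step = 4, result = '01234'
Loop ends.

Final answer: '01234'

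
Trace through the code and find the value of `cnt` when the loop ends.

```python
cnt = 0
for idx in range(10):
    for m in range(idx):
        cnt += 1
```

Let's trace through this code step by step.

Initialize: cnt = 0
Entering loop: for idx in range(10):
After iteration 1: idx = 0, cnt = 0
After iteration 2: idx = 1, cnt = 1, m = 0
After iteration 3: idx = 2, cnt = 3, m = 1
After iteration 4: idx = 3, cnt = 6, m = 2
After iteration 5: idx = 4, cnt = 10, m = 3
After iteration 6: idx = 5, cnt = 15, m = 4
After iteration 7: idx = 6, cnt = 21, m = 5
After iteration 8: idx = 7, cnt = 28, m = 6
After iteration 9: idx = 8, cnt = 36, m = 7
After iteration 10: idx = 9, cnt = 45, m = 8
Loop ends.

Final answer: 45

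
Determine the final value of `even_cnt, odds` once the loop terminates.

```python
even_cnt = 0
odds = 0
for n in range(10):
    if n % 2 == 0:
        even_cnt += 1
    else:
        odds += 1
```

Let's trace through this code step by step.

Initialize: even_cnt = 0
Initialize: odds = 0
Entering loop: for n in range(10):
After iteration 1: n = 0, even_cnt = 1, odds = 0
After iteration 2: n = 1, even_cnt = 1, odds = 1
After iteration 3: n = 2, even_cnt = 2, odds = 1
After iteration 4: n = 3, even_cnt = 2, odds = 2
After iteration 5: n = 4, even_cnt = 3, odds = 2
After iteration 6: n = 5, even_cnt = 3, odds = 3
After iteration 7: n = 6, even_cnt = 4, odds = 3
After iteration 8: n = 7, even_cnt = 4, odds = 4
After iteration 9: n = 8, even_cnt = 5, odds = 4
After iteration 10: n = 9, even_cnt = 5, odds = 5
Loop ends.

Final answer: 5, 5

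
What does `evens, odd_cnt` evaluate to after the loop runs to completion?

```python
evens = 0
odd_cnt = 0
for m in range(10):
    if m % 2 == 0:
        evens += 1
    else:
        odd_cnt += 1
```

Let's trace through this code step by step.

Initialize: evens = 0
Initialize: odd_cnt = 0
Entering loop: for m in range(10):
After iteration 1: m = 0, evens = 1, odd_cnt = 0
After iteration 2: m = 1, evens = 1, odd_cnt = 1
After iteration 3: m = 2, evens = 2, odd_cnt = 1
After iteration 4: m = 3, evens = 2, odd_cnt = 2
After iteration 5: m = 4, evens = 3, odd_cnt = 2
After iteration 6: m = 5, evens = 3, odd_cnt = 3
After iteration 7: m = 6, evens = 4, odd_cnt = 3
After iteration 8: m = 7, evens = 4, odd_cnt = 4
After iteration 9: m = 8, evens = 5, odd_cnt = 4
After iteration 10: m = 9, evens = 5, odd_cnt = 5
Loop ends.

Final answer: 5, 5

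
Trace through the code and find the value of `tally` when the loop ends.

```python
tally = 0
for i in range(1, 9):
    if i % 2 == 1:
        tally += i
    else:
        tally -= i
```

Let's trace through this code step by step.

Initialize: tally = 0
Entering loop: for i in range(1, 9):
After iteration 1: i = 1, tally = 1
After iteration 2: i = 2, tally = -1
After iteration 3: i = 3, tally = 2
After iteration 4: i = 4, tally = -2
After iteration 5: i = 5, tally = 3
After iteration 6: i = 6, tally = -3
After iteration 7: i = 7, tally = 4
After iteration 8: i = 8, tally = -4
Loop ends.

Final answer: -4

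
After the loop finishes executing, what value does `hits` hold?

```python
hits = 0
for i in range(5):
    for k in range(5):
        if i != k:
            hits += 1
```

Let's trace through this code step by step.

Initialize: hits = 0
Entering loop: for i in range(5):
After iteration 1: i = 0, hits = 4
After iteration 2: i = 1, hits = 8
After iteration 3: i = 2, hits = 12
After iteration 4: i = 3, hits = 16
After iteration 5: i = 4, hits = 20
Loop ends.

Final answer: 20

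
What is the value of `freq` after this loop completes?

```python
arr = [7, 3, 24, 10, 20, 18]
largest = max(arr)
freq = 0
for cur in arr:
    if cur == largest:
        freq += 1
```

Let's trace through this code step by step.

Initialize: arr = [7, 3, 24, 10, 20, 18]
Initialize: largest = 24
Initialize: freq = 0
Entering loop: for cur in arr:
After iteration 1: cur = 7, freq = 0
After iteration 2: cur = 3, freq = 0
After iteration 3: cur = 24, freq = 1
After iteration 4: cur = 10, freq = 1
After iteration 5: cur = 20, freq = 1
After iteration 6: cur = 18, freq = 1
Loop ends.

Final answer: 1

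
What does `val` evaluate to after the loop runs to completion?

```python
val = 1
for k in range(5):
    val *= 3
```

Let's trace through this code step by step.

Initialize: val = 1
Entering loop: for k in range(5):
After iteration 1: k = 0, val = 3
After iteration 2: k = 1, val = 9
After iteration 3: k = 2, val = 27
After iteration 4: k = 3, val = 81
After iteration 5: k = 4, val = 243
Loop ends.

Final answer: 243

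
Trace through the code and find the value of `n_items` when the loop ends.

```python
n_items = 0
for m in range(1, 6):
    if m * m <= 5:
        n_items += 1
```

Let's trace through this code step by step.

Initialize: n_items = 0
Entering loop: for m in range(1, 6):
After iteration 1: m = 1, n_items = 1
After iteration 2: m = 2, n_items = 2
After iteration 3: m = 3, n_items = 2
After iteration 4: m = 4, n_items = 2
After iteration 5: m = 5, n_items = 2
Loop ends.

Final answer: 2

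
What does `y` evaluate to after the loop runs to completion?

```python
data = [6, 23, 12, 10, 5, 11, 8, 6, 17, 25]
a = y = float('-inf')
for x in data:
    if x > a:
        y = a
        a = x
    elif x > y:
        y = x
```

Let's trace through this code step by step.

Initialize: data = [6, 23, 12, 10, 5, 11, 8, 6, 17, 25]
Initialize: a = -inf
Initialize: y = -inf
Entering loop: for x in data:
After iteration 1: x = 6, a = 6, y = -inf
After iteration 2: x = 23, a = 23, y = 6
After iteration 3: x = 12, a = 23, y = 12
After iteration 4: x = 10, a = 23, y = 12
After iteration 5: x = 5, a = 23, y = 12
After iteration 6: x = 11, a = 23, y = 12
After iteration 7: x = 8, a = 23, y = 12
After iteration 8: x = 6, a = 23, y = 12
After iteration 9: x = 17, a = 23, y = 17
After iteration 10: x = 25, a = 25, y = 23
Loop ends.

Final answer: 23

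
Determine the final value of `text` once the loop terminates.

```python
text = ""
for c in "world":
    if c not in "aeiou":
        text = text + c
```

Let's trace through this code step by step.

Initialize: text = ''
Entering loop: for c in "world":
After iteration 1: c = 'w', text = 'w'
After iteration 2: c = 'o', text = 'w'
After iteration 3: c = 'r', text = 'wr'
After iteration 4: c = 'l', text = 'wrl'
After iteration 5: c = 'd', text = 'wrld'
Loop ends.

Final answer: 'wrld'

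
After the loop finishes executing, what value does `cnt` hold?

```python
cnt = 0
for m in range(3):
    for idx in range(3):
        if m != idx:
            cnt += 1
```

Let's trace through this code step by step.

Initialize: cnt = 0
Entering loop: for m in range(3):
After iteration 1: m = 0, cnt = 2
After iteration 2: m = 1, cnt = 4
After iteration 3: m = 2, cnt = 6
Loop ends.

Final answer: 6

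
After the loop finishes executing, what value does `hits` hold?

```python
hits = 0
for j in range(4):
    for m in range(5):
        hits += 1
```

Let's trace through this code step by step.

Initialize: hits = 0
Entering loop: for j in range(4):
After iteration 1: j = 0, hits = 5
After iteration 2: j = 1, hits = 10
After iteration 3: j = 2, hits = 15
After iteration 4: j = 3, hits = 20
Loop ends.

Final answer: 20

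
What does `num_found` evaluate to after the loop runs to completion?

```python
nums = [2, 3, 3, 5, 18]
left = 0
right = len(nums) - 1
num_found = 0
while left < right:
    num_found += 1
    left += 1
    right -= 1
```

Let's trace through this code step by step.

Initialize: nums = [2, 3, 3, 5, 18]
Initialize: left = 0
Initialize: right = 4
Initialize: num_found = 0
Entering loop: while left < right:
After iteration 1: left = 1, right = 3, num_found = 1
After iteration 2: left = 2, right = 2, num_found = 2
Loop ends.

Final answer: 2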